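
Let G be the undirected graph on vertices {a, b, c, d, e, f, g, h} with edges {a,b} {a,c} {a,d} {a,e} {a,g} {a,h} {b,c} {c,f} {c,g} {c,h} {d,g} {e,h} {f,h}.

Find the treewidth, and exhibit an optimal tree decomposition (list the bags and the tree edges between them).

Each bag holds 3 vertices, so the decomposition has width 2, which upper-bounds the treewidth. For the lower bound, the 3 vertices {a, d, g} are pairwise adjacent, and any tree decomposition puts a clique entirely inside one bag — forcing width ≥ 2. Therefore the treewidth is 2.

Treewidth 2.
One such decomposition:
Bags: B1 = {a, c, h}  B2 = {a, c, g}  B3 = {c, f, h}  B4 = {a, d, g}  B5 = {a, e, h}  B6 = {a, b, c}
Tree: B1–B2, B1–B3, B2–B4, B1–B5, B2–B6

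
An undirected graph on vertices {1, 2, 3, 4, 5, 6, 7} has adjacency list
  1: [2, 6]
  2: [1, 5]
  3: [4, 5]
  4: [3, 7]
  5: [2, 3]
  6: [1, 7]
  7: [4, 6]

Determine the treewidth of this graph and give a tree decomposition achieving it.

Treewidth 2.
One such decomposition:
Bags: B1 = {4, 6, 7}  B2 = {3, 4, 6}  B3 = {3, 5, 6}  B4 = {2, 5, 6}  B5 = {1, 2, 6}
Tree: B1–B2, B2–B3, B3–B4, B4–B5

Every bag has size at most 3, so the width is 3 − 1 = 2 and tw(G) ≤ 2. For the lower bound, G contains the cycle 6–7–4–3–5–2–1–6, so G is not a forest; only forests have treewidth ≤ 1, hence tw(G) ≥ 2. Hence tw(G) = 2 exactly.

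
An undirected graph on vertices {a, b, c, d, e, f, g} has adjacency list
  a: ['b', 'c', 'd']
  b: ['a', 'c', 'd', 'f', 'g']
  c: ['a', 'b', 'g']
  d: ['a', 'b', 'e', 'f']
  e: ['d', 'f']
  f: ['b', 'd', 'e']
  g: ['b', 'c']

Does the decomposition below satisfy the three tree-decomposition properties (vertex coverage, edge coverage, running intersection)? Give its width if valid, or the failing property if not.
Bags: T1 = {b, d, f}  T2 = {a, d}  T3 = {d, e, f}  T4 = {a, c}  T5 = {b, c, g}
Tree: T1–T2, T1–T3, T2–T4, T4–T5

A tree decomposition must satisfy three properties: every vertex lies in some bag; for every edge, both endpoints lie together in some bag; and for every vertex, the bags containing it form a connected subtree. Here edge (b,a) lies in no bag, so the decomposition is invalid.

No — edge (b,a) lies in no bag.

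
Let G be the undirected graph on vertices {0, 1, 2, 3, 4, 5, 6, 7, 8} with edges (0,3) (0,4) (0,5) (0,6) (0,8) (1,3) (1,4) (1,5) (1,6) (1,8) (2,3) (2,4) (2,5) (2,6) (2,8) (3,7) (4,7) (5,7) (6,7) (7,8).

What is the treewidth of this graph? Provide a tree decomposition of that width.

Every bag has size at most 5, so the width is 5 − 1 = 4 and tw(G) ≤ 4. For the lower bound: the 5 vertex sets {1,8}, {2,6}, {4,7}, {0}, {3} are disjoint, each induces a connected subgraph, and every pair is joined by at least one edge of G. Contracting each set to a single vertex therefore yields K_{5} as a minor, and since treewidth is minor-monotone, tw(G) ≥ tw(K_{5}) = 4. Therefore the treewidth is 4.

Treewidth 4.
Bags: B1 = {0, 1, 2, 7, 8}  B2 = {0, 1, 2, 6, 7}  B3 = {0, 1, 2, 4, 7}  B4 = {0, 1, 2, 3, 7}  B5 = {0, 1, 2, 5, 7}
Tree: B1–B2, B2–B3, B3–B4, B4–B5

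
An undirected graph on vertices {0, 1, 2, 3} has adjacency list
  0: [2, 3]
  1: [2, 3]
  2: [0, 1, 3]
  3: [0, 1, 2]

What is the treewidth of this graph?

A width-2 tree decomposition is:
Bags: B1 = {1, 2, 3}  B2 = {0, 2, 3}
Tree: B1–B2
Each bag holds 3 vertices, so the decomposition has width 2, which upper-bounds the treewidth. For the lower bound, the 3 vertices {0, 2, 3} are pairwise adjacent, and any tree decomposition puts a clique entirely inside one bag — forcing width ≥ 2. Hence tw(G) = 2 exactly.

2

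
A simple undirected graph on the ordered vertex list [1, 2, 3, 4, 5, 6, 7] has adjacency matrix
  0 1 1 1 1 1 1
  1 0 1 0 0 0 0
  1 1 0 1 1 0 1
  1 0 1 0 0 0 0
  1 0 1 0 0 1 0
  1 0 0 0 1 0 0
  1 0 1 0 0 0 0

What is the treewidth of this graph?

A width-2 tree decomposition is:
Bags: B1 = {1, 2, 3}  B2 = {1, 3, 4}  B3 = {1, 3, 5}  B4 = {1, 5, 6}  B5 = {1, 3, 7}
Tree: B1–B2, B2–B3, B3–B4, B2–B5
The largest bag has 3 vertices, giving width 2; this decomposition certifies tw(G) ≤ 2. For the lower bound, the 3 vertices {1, 2, 3} are pairwise adjacent, and any tree decomposition puts a clique entirely inside one bag — forcing width ≥ 2. Therefore the treewidth is 2.

2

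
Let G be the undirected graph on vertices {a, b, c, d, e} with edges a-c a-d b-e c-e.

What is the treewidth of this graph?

A width-1 tree decomposition is:
Bags: B1 = {a, d}  B2 = {a, c}  B3 = {c, e}  B4 = {b, e}
Tree: B1–B2, B2–B3, B3–B4
The largest bag has 2 vertices, giving width 1; this decomposition certifies tw(G) ≤ 1. Any graph with an edge has treewidth ≥ 1, and G has the edge d–a. The upper and lower bounds meet at 1, so that is the treewidth.

1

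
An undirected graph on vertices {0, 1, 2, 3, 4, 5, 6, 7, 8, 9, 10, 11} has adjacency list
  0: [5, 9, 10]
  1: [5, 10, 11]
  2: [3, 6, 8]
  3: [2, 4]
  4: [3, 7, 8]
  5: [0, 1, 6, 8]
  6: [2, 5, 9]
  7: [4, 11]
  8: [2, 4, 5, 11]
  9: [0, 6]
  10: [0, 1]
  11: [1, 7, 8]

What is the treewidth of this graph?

A width-3 tree decomposition is:
Bags: B1 = {2, 3, 4, 7}  B2 = {2, 4, 7, 8}  B3 = {2, 7, 8, 11}  B4 = {2, 6, 8, 11}  B5 = {5, 6, 8, 11}  B6 = {1, 5, 6, 11}  B7 = {1, 5, 6, 9}  B8 = {0, 1, 5, 9}  B9 = {0, 1, 9, 10}
Tree: B1–B2, B2–B3, B3–B4, B4–B5, B5–B6, B6–B7, B7–B8, B8–B9
The largest bag has 4 vertices, giving width 3; this decomposition certifies tw(G) ≤ 3. For the lower bound: the 4 vertex sets {3,4,7}, {2}, {8}, {1,5,6,11} are disjoint, each induces a connected subgraph, and every pair is joined by at least one edge of G. Contracting each set to a single vertex therefore yields K_{4} as a minor, and since treewidth is minor-monotone, tw(G) ≥ tw(K_{4}) = 3. Combining the bounds, tw(G) = 3.

3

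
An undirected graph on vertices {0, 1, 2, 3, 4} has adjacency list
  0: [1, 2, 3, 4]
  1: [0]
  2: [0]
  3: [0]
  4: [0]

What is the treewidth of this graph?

A width-1 tree decomposition is:
Bags: B1 = {0, 3}  B2 = {0, 4}  B3 = {0, 2}  B4 = {0, 1}
Tree: B1–B2, B2–B3, B3–B4
The largest bag has 2 vertices, giving width 1; this decomposition certifies tw(G) ≤ 1. G has an edge, so its treewidth is at least 1. Hence tw(G) = 1 exactly.

1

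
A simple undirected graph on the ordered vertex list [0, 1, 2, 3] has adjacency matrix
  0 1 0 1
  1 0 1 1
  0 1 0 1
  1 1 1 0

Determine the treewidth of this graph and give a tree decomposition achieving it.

Each bag holds 3 vertices, so the decomposition has width 2, which upper-bounds the treewidth. Conversely, {0, 1, 3} is a clique of size 3, and the vertices of any clique must share a bag in every tree decomposition; so some bag has ≥ 3 vertices and tw(G) ≥ 2. Hence tw(G) = 2 exactly.

Treewidth 2.
One such decomposition:
Bags: B1 = {1, 2, 3}  B2 = {0, 1, 3}
Tree: B1–B2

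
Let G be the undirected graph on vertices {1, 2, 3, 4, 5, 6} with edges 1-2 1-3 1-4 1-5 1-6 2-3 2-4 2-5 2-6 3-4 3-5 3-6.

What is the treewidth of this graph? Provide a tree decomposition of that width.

Treewidth 3.
One optimal decomposition is:
Bags: B1 = {1, 2, 3, 6}  B2 = {1, 2, 3, 4}  B3 = {1, 2, 3, 5}
Tree: B1–B2, B1–B3

The largest bag has 4 vertices, giving width 3; this decomposition certifies tw(G) ≤ 3. For the lower bound, the 4 vertices {1, 2, 3, 4} are pairwise adjacent, and any tree decomposition puts a clique entirely inside one bag — forcing width ≥ 3. Hence tw(G) = 3 exactly.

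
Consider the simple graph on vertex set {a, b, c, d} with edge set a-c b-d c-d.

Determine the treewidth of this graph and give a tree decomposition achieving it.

Each bag holds 2 vertices, so the decomposition has width 1, which upper-bounds the treewidth. G has an edge, so its treewidth is at least 1. Hence tw(G) = 1 exactly.

Treewidth 1.
One optimal decomposition is:
Bags: B1 = {a, c}  B2 = {c, d}  B3 = {b, d}
Tree: B1–B2, B2–B3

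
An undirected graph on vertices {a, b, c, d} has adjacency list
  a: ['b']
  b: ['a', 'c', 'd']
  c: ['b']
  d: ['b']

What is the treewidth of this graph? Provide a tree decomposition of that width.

Every bag has size at most 2, so the width is 2 − 1 = 1 and tw(G) ≤ 1. G has an edge, so its treewidth is at least 1. The upper and lower bounds meet at 1, so that is the treewidth.

Treewidth 1.
One optimal decomposition is:
Bags: B1 = {b, c}  B2 = {b, d}  B3 = {a, b}
Tree: B1–B2, B2–B3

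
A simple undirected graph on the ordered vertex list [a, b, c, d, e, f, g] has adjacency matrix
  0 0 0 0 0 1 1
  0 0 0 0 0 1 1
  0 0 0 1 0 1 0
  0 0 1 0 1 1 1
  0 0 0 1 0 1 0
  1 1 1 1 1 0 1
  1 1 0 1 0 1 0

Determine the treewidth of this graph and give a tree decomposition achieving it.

Treewidth 2.
One such decomposition:
Bags: B1 = {d, e, f}  B2 = {d, f, g}  B3 = {c, d, f}  B4 = {a, f, g}  B5 = {b, f, g}
Tree: B1–B2, B1–B3, B2–B4, B2–B5

The largest bag has 3 vertices, giving width 2; this decomposition certifies tw(G) ≤ 2. For the lower bound, the 3 vertices {d, f, g} are pairwise adjacent, and any tree decomposition puts a clique entirely inside one bag — forcing width ≥ 2. Therefore the treewidth is 2.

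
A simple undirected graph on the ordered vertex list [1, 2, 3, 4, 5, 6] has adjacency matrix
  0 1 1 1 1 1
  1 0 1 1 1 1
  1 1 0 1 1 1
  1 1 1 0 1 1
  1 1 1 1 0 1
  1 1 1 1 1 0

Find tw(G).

5

A width-5 tree decomposition is:
Bags: B1 = {1, 2, 3, 4, 5, 6}
Tree: (single bag)
A single bag containing all 6 vertices is trivially a valid decomposition of width 5. Conversely, {1, 2, 3, 4, 5, 6} is a clique of size 6, and the vertices of any clique must share a bag in every tree decomposition; so some bag has ≥ 6 vertices and tw(G) ≥ 5. Hence tw(G) = 5 exactly.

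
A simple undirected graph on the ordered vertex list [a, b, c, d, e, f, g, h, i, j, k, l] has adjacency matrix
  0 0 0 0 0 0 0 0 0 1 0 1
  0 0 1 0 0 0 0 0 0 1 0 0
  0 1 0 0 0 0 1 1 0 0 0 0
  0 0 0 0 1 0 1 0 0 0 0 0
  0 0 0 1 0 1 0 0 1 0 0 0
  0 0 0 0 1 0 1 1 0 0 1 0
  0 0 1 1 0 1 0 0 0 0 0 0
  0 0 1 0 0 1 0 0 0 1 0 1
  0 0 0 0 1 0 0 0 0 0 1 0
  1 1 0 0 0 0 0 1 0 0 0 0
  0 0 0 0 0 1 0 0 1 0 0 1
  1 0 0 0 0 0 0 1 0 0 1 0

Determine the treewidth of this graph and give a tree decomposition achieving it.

Treewidth 3.
One optimal decomposition is:
Bags: B1 = {d, e, g, i}  B2 = {e, f, g, i}  B3 = {f, g, i, k}  B4 = {c, f, g, k}  B5 = {c, f, h, k}  B6 = {c, h, k, l}  B7 = {b, c, h, l}  B8 = {b, h, j, l}  B9 = {a, b, j, l}
Tree: B1–B2, B2–B3, B3–B4, B4–B5, B5–B6, B6–B7, B7–B8, B8–B9

The largest bag has 4 vertices, giving width 3; this decomposition certifies tw(G) ≤ 3. For the lower bound: the 4 vertex sets {d,e,i}, {g}, {f}, {c,h,k,l} are disjoint, each induces a connected subgraph, and every pair is joined by at least one edge of G. Contracting each set to a single vertex therefore yields K_{4} as a minor, and since treewidth is minor-monotone, tw(G) ≥ tw(K_{4}) = 3. Therefore the treewidth is 3.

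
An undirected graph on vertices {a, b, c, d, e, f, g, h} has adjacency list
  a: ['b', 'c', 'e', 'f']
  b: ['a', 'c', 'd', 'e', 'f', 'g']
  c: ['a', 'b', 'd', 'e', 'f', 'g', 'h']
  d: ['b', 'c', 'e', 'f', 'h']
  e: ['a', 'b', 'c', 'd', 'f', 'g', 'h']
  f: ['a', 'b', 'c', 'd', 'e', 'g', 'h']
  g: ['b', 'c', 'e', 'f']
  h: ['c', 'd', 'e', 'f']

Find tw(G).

A width-4 tree decomposition is:
Bags: B1 = {b, c, e, f, g}  B2 = {b, c, d, e, f}  B3 = {a, b, c, e, f}  B4 = {c, d, e, f, h}
Tree: B1–B2, B1–B3, B2–B4
The largest bag has 5 vertices, giving width 4; this decomposition certifies tw(G) ≤ 4. Conversely, {c, d, e, f, h} is a clique of size 5, and the vertices of any clique must share a bag in every tree decomposition; so some bag has ≥ 5 vertices and tw(G) ≥ 4. Hence tw(G) = 4 exactly.

4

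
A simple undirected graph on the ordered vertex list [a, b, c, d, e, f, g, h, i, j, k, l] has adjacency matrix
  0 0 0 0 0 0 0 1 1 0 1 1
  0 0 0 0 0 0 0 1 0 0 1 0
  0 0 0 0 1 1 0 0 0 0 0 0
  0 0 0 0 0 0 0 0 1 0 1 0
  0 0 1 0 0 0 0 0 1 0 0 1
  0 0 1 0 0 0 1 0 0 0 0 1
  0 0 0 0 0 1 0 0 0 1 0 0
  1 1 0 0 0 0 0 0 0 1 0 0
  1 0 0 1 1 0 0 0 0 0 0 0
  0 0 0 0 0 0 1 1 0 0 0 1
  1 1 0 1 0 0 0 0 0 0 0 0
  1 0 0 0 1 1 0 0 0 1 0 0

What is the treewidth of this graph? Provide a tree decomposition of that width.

Treewidth 3.
One optimal decomposition is:
Bags: B1 = {c, f, g, j}  B2 = {c, f, j, l}  B3 = {c, e, j, l}  B4 = {e, h, j, l}  B5 = {a, e, h, l}  B6 = {a, e, h, i}  B7 = {a, b, h, i}  B8 = {a, b, i, k}  B9 = {b, d, i, k}
Tree: B1–B2, B2–B3, B3–B4, B4–B5, B5–B6, B6–B7, B7–B8, B8–B9

The largest bag has 4 vertices, giving width 3; this decomposition certifies tw(G) ≤ 3. For the lower bound: the 4 vertex sets {c,f,g}, {j}, {l}, {a,e,h,i} are disjoint, each induces a connected subgraph, and every pair is joined by at least one edge of G. Contracting each set to a single vertex therefore yields K_{4} as a minor, and since treewidth is minor-monotone, tw(G) ≥ tw(K_{4}) = 3. Combining the bounds, tw(G) = 3.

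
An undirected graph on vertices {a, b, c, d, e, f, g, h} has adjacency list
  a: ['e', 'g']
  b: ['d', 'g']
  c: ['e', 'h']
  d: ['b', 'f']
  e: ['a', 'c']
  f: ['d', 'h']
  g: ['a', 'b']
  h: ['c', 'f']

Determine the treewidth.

A width-2 tree decomposition is:
Bags: B1 = {b, d, g}  B2 = {d, f, g}  B3 = {f, g, h}  B4 = {c, g, h}  B5 = {c, e, g}  B6 = {a, e, g}
Tree: B1–B2, B2–B3, B3–B4, B4–B5, B5–B6
Every bag has size at most 3, so the width is 3 − 1 = 2 and tw(G) ≤ 2. For the lower bound, G contains the cycle g–b–d–f–h–c–e–a–g, so G is not a forest; only forests have treewidth ≤ 1, hence tw(G) ≥ 2. Hence tw(G) = 2 exactly.

2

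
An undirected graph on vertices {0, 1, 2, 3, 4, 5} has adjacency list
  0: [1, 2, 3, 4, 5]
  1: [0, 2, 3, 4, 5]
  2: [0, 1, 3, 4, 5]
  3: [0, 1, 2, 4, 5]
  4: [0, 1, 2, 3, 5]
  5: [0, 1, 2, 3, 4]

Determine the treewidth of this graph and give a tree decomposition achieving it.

Treewidth 5.
One such decomposition:
Bags: B1 = {0, 1, 2, 3, 4, 5}
Tree: (single bag)

A single bag containing all 6 vertices is trivially a valid decomposition of width 5. For the lower bound, the 6 vertices {0, 1, 2, 3, 4, 5} are pairwise adjacent, and any tree decomposition puts a clique entirely inside one bag — forcing width ≥ 5. Therefore the treewidth is 5.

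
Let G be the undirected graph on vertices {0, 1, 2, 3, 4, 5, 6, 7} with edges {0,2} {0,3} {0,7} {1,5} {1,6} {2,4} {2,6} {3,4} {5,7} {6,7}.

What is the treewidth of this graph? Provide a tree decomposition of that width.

Every bag has size at most 3, so the width is 3 − 1 = 2 and tw(G) ≤ 2. For the lower bound, G contains the cycle 1–5–7–6–1, so G is not a forest; only forests have treewidth ≤ 1, hence tw(G) ≥ 2. Combining the bounds, tw(G) = 2.

Treewidth 2.
One such decomposition:
Bags: B1 = {1, 5, 6}  B2 = {5, 6, 7}  B3 = {2, 6, 7}  B4 = {0, 2, 7}  B5 = {0, 2, 4}  B6 = {0, 3, 4}
Tree: B1–B2, B2–B3, B3–B4, B4–B5, B5–B6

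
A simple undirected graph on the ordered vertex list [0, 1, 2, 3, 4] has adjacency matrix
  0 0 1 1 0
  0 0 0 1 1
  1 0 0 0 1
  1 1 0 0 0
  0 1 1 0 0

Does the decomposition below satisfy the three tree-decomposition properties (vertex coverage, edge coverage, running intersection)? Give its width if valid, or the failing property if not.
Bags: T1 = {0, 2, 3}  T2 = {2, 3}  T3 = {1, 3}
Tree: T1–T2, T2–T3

No — vertex 4 appears in no bag.

A tree decomposition must satisfy three properties: every vertex lies in some bag; for every edge, both endpoints lie together in some bag; and for every vertex, the bags containing it form a connected subtree. Here vertex 4 appears in no bag, so the decomposition is invalid.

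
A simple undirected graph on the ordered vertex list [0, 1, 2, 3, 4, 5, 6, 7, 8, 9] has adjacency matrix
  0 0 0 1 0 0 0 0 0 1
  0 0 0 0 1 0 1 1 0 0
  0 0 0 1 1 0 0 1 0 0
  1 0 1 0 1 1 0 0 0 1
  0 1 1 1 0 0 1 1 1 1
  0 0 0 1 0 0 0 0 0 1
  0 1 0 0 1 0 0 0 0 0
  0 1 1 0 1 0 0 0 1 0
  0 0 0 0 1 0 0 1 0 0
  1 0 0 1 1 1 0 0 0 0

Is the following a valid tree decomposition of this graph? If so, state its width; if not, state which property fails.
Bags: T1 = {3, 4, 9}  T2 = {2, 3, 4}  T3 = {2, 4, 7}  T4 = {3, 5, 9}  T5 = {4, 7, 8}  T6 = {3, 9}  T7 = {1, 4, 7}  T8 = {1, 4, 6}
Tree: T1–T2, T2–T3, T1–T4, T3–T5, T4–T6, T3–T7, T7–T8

A tree decomposition must satisfy three properties: every vertex lies in some bag; for every edge, both endpoints lie together in some bag; and for every vertex, the bags containing it form a connected subtree. Here vertex 0 appears in no bag, so the decomposition is invalid.

No — vertex 0 appears in no bag.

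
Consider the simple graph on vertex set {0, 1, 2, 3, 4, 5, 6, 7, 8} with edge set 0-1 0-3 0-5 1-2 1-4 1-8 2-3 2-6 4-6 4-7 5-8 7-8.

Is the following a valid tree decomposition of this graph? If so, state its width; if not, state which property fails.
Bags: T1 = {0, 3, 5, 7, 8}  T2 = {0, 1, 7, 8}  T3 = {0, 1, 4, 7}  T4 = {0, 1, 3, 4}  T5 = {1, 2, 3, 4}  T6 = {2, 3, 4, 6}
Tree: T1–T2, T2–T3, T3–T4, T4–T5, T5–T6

No — bags containing vertex 3 are not connected in the tree.

A tree decomposition must satisfy three properties: every vertex lies in some bag; for every edge, both endpoints lie together in some bag; and for every vertex, the bags containing it form a connected subtree. Here bags containing vertex 3 are not connected in the tree, so the decomposition is invalid.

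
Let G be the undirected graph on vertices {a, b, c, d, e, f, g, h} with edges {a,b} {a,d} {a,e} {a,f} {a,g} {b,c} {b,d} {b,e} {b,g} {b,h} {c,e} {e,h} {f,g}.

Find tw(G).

2

A width-2 tree decomposition is:
Bags: B1 = {a, f, g}  B2 = {a, b, g}  B3 = {a, b, e}  B4 = {a, b, d}  B5 = {b, e, h}  B6 = {b, c, e}
Tree: B1–B2, B2–B3, B3–B4, B3–B5, B3–B6
Each bag holds 3 vertices, so the decomposition has width 2, which upper-bounds the treewidth. For the lower bound, the 3 vertices {a, f, g} are pairwise adjacent, and any tree decomposition puts a clique entirely inside one bag — forcing width ≥ 2. Hence tw(G) = 2 exactly.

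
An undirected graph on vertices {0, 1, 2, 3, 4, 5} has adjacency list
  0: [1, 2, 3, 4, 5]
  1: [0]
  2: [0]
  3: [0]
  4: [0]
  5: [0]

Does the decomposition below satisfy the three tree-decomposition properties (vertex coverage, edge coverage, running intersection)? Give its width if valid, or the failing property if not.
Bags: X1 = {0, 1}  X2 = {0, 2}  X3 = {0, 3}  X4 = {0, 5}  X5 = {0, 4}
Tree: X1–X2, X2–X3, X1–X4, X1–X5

Yes; width 1.

Vertex coverage: the bags together contain {0, 1, 2, 3, 4, 5}, the full vertex set. Edge coverage: each edge of G has both endpoints in at least one bag. Running intersection: for every vertex, the bags containing it form a connected subtree. All three properties hold, so this is a valid tree decomposition of width max|bag| − 1 = 1, and hence tw(G) ≤ 1.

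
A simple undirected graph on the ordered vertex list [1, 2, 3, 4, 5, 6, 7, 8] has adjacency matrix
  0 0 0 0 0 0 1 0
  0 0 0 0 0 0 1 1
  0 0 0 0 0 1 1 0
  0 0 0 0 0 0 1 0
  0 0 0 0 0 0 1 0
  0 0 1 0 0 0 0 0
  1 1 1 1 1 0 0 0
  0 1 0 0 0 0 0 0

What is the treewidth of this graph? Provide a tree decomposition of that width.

The largest bag has 2 vertices, giving width 1; this decomposition certifies tw(G) ≤ 1. Since G has at least one edge (e.g. 2–7), it is not an edgeless graph, so tw(G) ≥ 1. The upper and lower bounds meet at 1, so that is the treewidth.

Treewidth 1.
One such decomposition:
Bags: B1 = {2, 7}  B2 = {1, 7}  B3 = {5, 7}  B4 = {3, 7}  B5 = {2, 8}  B6 = {3, 6}  B7 = {4, 7}
Tree: B1–B2, B2–B3, B3–B4, B1–B5, B4–B6, B2–B7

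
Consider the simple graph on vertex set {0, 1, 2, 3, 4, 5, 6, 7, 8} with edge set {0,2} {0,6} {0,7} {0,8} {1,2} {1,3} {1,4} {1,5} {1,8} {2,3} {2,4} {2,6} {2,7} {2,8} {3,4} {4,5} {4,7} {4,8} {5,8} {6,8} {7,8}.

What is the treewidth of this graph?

A width-3 tree decomposition is:
Bags: B1 = {1, 2, 4, 8}  B2 = {1, 2, 3, 4}  B3 = {2, 4, 7, 8}  B4 = {0, 2, 7, 8}  B5 = {1, 4, 5, 8}  B6 = {0, 2, 6, 8}
Tree: B1–B2, B1–B3, B3–B4, B1–B5, B4–B6
The largest bag has 4 vertices, giving width 3; this decomposition certifies tw(G) ≤ 3. On the other hand G contains the 4-clique {0, 2, 6, 8}. A clique must lie in a single bag of any decomposition, so no decomposition can have width below 3. The upper and lower bounds meet at 3, so that is the treewidth.

3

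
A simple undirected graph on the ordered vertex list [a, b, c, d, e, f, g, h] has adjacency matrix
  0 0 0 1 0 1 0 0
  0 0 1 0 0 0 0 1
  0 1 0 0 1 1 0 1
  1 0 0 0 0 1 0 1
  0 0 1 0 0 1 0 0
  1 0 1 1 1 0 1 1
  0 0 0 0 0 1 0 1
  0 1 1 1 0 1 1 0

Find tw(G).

2

A width-2 tree decomposition is:
Bags: B1 = {f, g, h}  B2 = {c, f, h}  B3 = {d, f, h}  B4 = {c, e, f}  B5 = {b, c, h}  B6 = {a, d, f}
Tree: B1–B2, B2–B3, B2–B4, B2–B5, B3–B6
Each bag holds 3 vertices, so the decomposition has width 2, which upper-bounds the treewidth. Conversely, {c, e, f} is a clique of size 3, and the vertices of any clique must share a bag in every tree decomposition; so some bag has ≥ 3 vertices and tw(G) ≥ 2. Hence tw(G) = 2 exactly.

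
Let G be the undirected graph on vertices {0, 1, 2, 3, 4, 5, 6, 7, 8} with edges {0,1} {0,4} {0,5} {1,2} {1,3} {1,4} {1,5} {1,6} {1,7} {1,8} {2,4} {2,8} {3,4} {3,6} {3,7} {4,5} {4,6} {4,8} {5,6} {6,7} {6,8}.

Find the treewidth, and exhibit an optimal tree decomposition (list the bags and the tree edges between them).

Treewidth 3.
One optimal decomposition is:
Bags: B1 = {1, 4, 6, 8}  B2 = {1, 4, 5, 6}  B3 = {1, 3, 4, 6}  B4 = {1, 2, 4, 8}  B5 = {0, 1, 4, 5}  B6 = {1, 3, 6, 7}
Tree: B1–B2, B1–B3, B1–B4, B2–B5, B3–B6

Every bag has size at most 4, so the width is 4 − 1 = 3 and tw(G) ≤ 3. On the other hand G contains the 4-clique {0, 1, 4, 5}. A clique must lie in a single bag of any decomposition, so no decomposition can have width below 3. Therefore the treewidth is 3.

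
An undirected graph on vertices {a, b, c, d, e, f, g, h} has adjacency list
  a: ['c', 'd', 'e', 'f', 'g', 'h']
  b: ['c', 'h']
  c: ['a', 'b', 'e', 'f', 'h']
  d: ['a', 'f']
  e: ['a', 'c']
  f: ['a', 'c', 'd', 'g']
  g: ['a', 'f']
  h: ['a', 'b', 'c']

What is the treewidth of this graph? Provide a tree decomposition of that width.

Every bag has size at most 3, so the width is 3 − 1 = 2 and tw(G) ≤ 2. For the lower bound, the 3 vertices {a, c, e} are pairwise adjacent, and any tree decomposition puts a clique entirely inside one bag — forcing width ≥ 2. Combining the bounds, tw(G) = 2.

Treewidth 2.
One such decomposition:
Bags: B1 = {a, c, h}  B2 = {a, c, f}  B3 = {b, c, h}  B4 = {a, d, f}  B5 = {a, c, e}  B6 = {a, f, g}
Tree: B1–B2, B1–B3, B2–B4, B2–B5, B2–B6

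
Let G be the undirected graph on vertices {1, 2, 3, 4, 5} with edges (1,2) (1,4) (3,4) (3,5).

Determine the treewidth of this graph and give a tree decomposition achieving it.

Treewidth 1.
Bags: B1 = {1, 2}  B2 = {1, 4}  B3 = {3, 4}  B4 = {3, 5}
Tree: B1–B2, B2–B3, B3–B4

Each bag holds 2 vertices, so the decomposition has width 1, which upper-bounds the treewidth. G has an edge, so its treewidth is at least 1. Therefore the treewidth is 1.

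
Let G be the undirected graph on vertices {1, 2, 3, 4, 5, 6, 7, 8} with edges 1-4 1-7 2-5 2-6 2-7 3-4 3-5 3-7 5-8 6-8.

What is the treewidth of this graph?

A width-2 tree decomposition is:
Bags: B1 = {1, 3, 4}  B2 = {1, 3, 7}  B3 = {3, 5, 7}  B4 = {2, 5, 7}  B5 = {2, 5, 8}  B6 = {2, 6, 8}
Tree: B1–B2, B2–B3, B3–B4, B4–B5, B5–B6
The largest bag has 3 vertices, giving width 2; this decomposition certifies tw(G) ≤ 2. Since 4–1–7–3–4 is a cycle in G, G is not acyclic. Forests are exactly the graphs of treewidth ≤ 1, so tw(G) ≥ 2. Hence tw(G) = 2 exactly.

2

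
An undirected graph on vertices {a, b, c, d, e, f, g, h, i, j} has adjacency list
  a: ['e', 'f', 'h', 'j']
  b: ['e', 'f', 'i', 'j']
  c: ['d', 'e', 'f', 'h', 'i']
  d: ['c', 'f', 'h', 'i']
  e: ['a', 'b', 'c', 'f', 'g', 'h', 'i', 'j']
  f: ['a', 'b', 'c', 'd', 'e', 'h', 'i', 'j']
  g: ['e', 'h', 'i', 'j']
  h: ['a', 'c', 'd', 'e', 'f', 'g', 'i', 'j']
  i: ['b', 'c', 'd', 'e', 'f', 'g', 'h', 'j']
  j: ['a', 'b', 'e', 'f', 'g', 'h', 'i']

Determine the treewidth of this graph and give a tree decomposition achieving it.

The largest bag has 5 vertices, giving width 4; this decomposition certifies tw(G) ≤ 4. On the other hand G contains the 5-clique {e, g, h, i, j}. A clique must lie in a single bag of any decomposition, so no decomposition can have width below 4. Hence tw(G) = 4 exactly.

Treewidth 4.
One such decomposition:
Bags: B1 = {e, f, h, i, j}  B2 = {c, e, f, h, i}  B3 = {b, e, f, i, j}  B4 = {c, d, f, h, i}  B5 = {e, g, h, i, j}  B6 = {a, e, f, h, j}
Tree: B1–B2, B1–B3, B2–B4, B1–B5, B1–B6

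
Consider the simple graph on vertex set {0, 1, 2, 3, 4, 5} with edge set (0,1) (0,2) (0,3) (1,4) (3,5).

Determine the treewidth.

A width-1 tree decomposition is:
Bags: B1 = {0, 3}  B2 = {0, 1}  B3 = {0, 2}  B4 = {1, 4}  B5 = {3, 5}
Tree: B1–B2, B2–B3, B2–B4, B1–B5
Each bag holds 2 vertices, so the decomposition has width 1, which upper-bounds the treewidth. Any graph with an edge has treewidth ≥ 1, and G has the edge 3–0. Therefore the treewidth is 1.

1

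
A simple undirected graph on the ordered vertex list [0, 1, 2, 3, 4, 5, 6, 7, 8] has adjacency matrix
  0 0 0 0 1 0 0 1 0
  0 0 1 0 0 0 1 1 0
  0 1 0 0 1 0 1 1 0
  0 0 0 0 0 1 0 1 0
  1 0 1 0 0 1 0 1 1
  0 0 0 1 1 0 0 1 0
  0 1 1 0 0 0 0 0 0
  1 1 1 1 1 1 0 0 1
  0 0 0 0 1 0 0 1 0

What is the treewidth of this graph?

2

A width-2 tree decomposition is:
Bags: B1 = {2, 4, 7}  B2 = {1, 2, 7}  B3 = {4, 7, 8}  B4 = {4, 5, 7}  B5 = {1, 2, 6}  B6 = {3, 5, 7}  B7 = {0, 4, 7}
Tree: B1–B2, B1–B3, B1–B4, B2–B5, B4–B6, B4–B7
Every bag has size at most 3, so the width is 3 − 1 = 2 and tw(G) ≤ 2. On the other hand G contains the 3-clique {1, 2, 6}. A clique must lie in a single bag of any decomposition, so no decomposition can have width below 2. Hence tw(G) = 2 exactly.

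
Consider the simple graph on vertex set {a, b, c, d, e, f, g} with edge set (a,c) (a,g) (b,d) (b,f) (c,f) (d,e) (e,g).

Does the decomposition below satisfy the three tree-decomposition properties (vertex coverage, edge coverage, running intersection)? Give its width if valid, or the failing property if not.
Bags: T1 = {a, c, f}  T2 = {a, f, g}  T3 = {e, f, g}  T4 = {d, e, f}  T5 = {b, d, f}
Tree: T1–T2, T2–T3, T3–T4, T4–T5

Yes; width 2.

Checking the three conditions: (i) the bags cover all of {a, b, c, d, e, f, g}; (ii) for each edge, some bag contains both endpoints; (iii) the bags containing any fixed vertex form a subtree. All hold, so the decomposition is valid with width 3 − 1 = 2.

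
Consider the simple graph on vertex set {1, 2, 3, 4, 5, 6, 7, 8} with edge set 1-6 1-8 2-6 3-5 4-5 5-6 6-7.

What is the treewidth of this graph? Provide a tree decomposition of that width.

Every bag has size at most 2, so the width is 2 − 1 = 1 and tw(G) ≤ 1. G has an edge, so its treewidth is at least 1. Hence tw(G) = 1 exactly.

Treewidth 1.
One such decomposition:
Bags: B1 = {6, 7}  B2 = {5, 6}  B3 = {4, 5}  B4 = {3, 5}  B5 = {1, 6}  B6 = {1, 8}  B7 = {2, 6}
Tree: B1–B2, B2–B3, B2–B4, B2–B5, B5–B6, B1–B7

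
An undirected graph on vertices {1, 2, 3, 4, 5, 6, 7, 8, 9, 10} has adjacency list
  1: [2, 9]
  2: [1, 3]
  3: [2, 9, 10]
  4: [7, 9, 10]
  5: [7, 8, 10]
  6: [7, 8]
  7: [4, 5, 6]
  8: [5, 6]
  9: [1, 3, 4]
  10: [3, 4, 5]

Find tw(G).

A width-2 tree decomposition is:
Bags: B1 = {5, 6, 8}  B2 = {5, 6, 7}  B3 = {5, 7, 10}  B4 = {4, 7, 10}  B5 = {3, 4, 10}  B6 = {3, 4, 9}  B7 = {2, 3, 9}  B8 = {1, 2, 9}
Tree: B1–B2, B2–B3, B3–B4, B4–B5, B5–B6, B6–B7, B7–B8
Each bag holds 3 vertices, so the decomposition has width 2, which upper-bounds the treewidth. For the lower bound, G contains the cycle 8–6–7–5–8, so G is not a forest; only forests have treewidth ≤ 1, hence tw(G) ≥ 2. Therefore the treewidth is 2.

2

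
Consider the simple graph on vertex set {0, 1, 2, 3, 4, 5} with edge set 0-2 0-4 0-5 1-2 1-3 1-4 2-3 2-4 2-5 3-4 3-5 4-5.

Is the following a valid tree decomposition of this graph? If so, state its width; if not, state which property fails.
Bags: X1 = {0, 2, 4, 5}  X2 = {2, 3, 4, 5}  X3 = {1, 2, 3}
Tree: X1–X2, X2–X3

A tree decomposition must satisfy three properties: every vertex lies in some bag; for every edge, both endpoints lie together in some bag; and for every vertex, the bags containing it form a connected subtree. Here edge (4,1) lies in no bag, so the decomposition is invalid.

No — edge (4,1) lies in no bag.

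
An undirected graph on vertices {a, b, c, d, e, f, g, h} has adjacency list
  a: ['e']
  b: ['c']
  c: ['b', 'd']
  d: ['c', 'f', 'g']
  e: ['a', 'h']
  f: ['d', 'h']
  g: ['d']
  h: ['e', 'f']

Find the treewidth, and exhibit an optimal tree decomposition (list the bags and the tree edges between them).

Treewidth 1.
Bags: B1 = {d, f}  B2 = {f, h}  B3 = {e, h}  B4 = {d, g}  B5 = {c, d}  B6 = {a, e}  B7 = {b, c}
Tree: B1–B2, B2–B3, B1–B4, B4–B5, B3–B6, B5–B7

Each bag holds 2 vertices, so the decomposition has width 1, which upper-bounds the treewidth. Since G has at least one edge (e.g. f–d), it is not an edgeless graph, so tw(G) ≥ 1. Hence tw(G) = 1 exactly.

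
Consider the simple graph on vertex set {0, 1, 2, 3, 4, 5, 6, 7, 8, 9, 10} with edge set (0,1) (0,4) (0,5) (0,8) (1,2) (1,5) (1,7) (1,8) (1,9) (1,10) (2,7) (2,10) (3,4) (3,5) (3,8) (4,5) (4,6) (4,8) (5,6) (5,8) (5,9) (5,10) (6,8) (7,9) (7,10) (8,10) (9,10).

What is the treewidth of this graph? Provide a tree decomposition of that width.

Treewidth 3.
One such decomposition:
Bags: B1 = {0, 4, 5, 8}  B2 = {0, 1, 5, 8}  B3 = {1, 5, 8, 10}  B4 = {3, 4, 5, 8}  B5 = {1, 5, 9, 10}  B6 = {1, 7, 9, 10}  B7 = {1, 2, 7, 10}  B8 = {4, 5, 6, 8}
Tree: B1–B2, B2–B3, B1–B4, B3–B5, B5–B6, B6–B7, B1–B8

Each bag holds 4 vertices, so the decomposition has width 3, which upper-bounds the treewidth. For the lower bound, the 4 vertices {1, 2, 7, 10} are pairwise adjacent, and any tree decomposition puts a clique entirely inside one bag — forcing width ≥ 3. Combining the bounds, tw(G) = 3.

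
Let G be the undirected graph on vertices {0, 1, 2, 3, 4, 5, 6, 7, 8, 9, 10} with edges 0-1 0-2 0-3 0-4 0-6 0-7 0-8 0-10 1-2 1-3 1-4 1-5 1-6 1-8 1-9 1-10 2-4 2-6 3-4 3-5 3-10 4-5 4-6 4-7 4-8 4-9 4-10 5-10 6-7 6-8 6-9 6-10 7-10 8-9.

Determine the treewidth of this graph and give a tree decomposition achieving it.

Each bag holds 5 vertices, so the decomposition has width 4, which upper-bounds the treewidth. Conversely, {0, 1, 3, 4, 10} is a clique of size 5, and the vertices of any clique must share a bag in every tree decomposition; so some bag has ≥ 5 vertices and tw(G) ≥ 4. Therefore the treewidth is 4.

Treewidth 4.
Bags: B1 = {0, 1, 4, 6, 10}  B2 = {0, 1, 3, 4, 10}  B3 = {0, 1, 2, 4, 6}  B4 = {0, 1, 4, 6, 8}  B5 = {0, 4, 6, 7, 10}  B6 = {1, 4, 6, 8, 9}  B7 = {1, 3, 4, 5, 10}
Tree: B1–B2, B1–B3, B1–B4, B1–B5, B4–B6, B2–B7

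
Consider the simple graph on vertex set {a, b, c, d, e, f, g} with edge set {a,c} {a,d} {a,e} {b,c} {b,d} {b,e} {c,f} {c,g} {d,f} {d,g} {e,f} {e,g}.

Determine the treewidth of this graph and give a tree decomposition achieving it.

The largest bag has 4 vertices, giving width 3; this decomposition certifies tw(G) ≤ 3. For the lower bound: the 4 vertex sets {a,e}, {d,g}, {c}, {f} are disjoint, each induces a connected subgraph, and every pair is joined by at least one edge of G. Contracting each set to a single vertex therefore yields K_{4} as a minor, and since treewidth is minor-monotone, tw(G) ≥ tw(K_{4}) = 3. Hence tw(G) = 3 exactly.

Treewidth 3.
Bags: B1 = {a, c, d, e}  B2 = {c, d, e, g}  B3 = {c, d, e, f}  B4 = {b, c, d, e}
Tree: B1–B2, B2–B3, B3–B4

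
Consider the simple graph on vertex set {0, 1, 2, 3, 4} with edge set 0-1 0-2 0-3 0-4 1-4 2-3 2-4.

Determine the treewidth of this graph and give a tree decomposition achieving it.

Every bag has size at most 3, so the width is 3 − 1 = 2 and tw(G) ≤ 2. On the other hand G contains the 3-clique {0, 1, 4}. A clique must lie in a single bag of any decomposition, so no decomposition can have width below 2. Therefore the treewidth is 2.

Treewidth 2.
One optimal decomposition is:
Bags: B1 = {0, 2, 4}  B2 = {0, 2, 3}  B3 = {0, 1, 4}
Tree: B1–B2, B1–B3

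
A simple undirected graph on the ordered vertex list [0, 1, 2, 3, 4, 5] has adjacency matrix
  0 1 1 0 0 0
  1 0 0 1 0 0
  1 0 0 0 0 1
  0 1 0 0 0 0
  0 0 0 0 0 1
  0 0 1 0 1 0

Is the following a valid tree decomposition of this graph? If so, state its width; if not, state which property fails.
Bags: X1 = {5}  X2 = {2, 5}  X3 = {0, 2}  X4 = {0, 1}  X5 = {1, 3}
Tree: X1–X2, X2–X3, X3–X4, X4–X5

A tree decomposition must satisfy three properties: every vertex lies in some bag; for every edge, both endpoints lie together in some bag; and for every vertex, the bags containing it form a connected subtree. Here vertex 4 appears in no bag, so the decomposition is invalid.

No — vertex 4 appears in no bag.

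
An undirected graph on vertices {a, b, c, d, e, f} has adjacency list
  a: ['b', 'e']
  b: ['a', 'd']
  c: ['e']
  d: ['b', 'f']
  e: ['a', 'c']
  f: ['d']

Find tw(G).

1

A width-1 tree decomposition is:
Bags: B1 = {a, e}  B2 = {a, b}  B3 = {b, d}  B4 = {c, e}  B5 = {d, f}
Tree: B1–B2, B2–B3, B1–B4, B3–B5
Every bag has size at most 2, so the width is 2 − 1 = 1 and tw(G) ≤ 1. Any graph with an edge has treewidth ≥ 1, and G has the edge a–e. Hence tw(G) = 1 exactly.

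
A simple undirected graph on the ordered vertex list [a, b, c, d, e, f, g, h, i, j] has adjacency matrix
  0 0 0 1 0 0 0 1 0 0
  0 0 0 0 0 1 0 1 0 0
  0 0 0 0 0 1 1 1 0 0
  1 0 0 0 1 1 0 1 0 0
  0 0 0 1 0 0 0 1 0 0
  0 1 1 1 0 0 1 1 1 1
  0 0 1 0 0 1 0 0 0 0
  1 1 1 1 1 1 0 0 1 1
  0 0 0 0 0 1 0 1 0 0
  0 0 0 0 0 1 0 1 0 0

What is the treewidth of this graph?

A width-2 tree decomposition is:
Bags: B1 = {f, h, i}  B2 = {d, f, h}  B3 = {d, e, h}  B4 = {c, f, h}  B5 = {b, f, h}  B6 = {c, f, g}  B7 = {f, h, j}  B8 = {a, d, h}
Tree: B1–B2, B2–B3, B2–B4, B1–B5, B4–B6, B2–B7, B2–B8
The largest bag has 3 vertices, giving width 2; this decomposition certifies tw(G) ≤ 2. For the lower bound, the 3 vertices {c, f, g} are pairwise adjacent, and any tree decomposition puts a clique entirely inside one bag — forcing width ≥ 2. The upper and lower bounds meet at 2, so that is the treewidth.

2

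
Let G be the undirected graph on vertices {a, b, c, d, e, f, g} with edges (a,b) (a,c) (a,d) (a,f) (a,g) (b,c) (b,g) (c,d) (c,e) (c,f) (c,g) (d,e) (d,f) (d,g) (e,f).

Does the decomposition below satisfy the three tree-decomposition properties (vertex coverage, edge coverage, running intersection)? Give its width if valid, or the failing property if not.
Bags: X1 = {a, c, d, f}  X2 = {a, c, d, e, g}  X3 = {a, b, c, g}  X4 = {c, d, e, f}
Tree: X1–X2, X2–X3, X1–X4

No — bags containing vertex e are not connected in the tree.

A tree decomposition must satisfy three properties: every vertex lies in some bag; for every edge, both endpoints lie together in some bag; and for every vertex, the bags containing it form a connected subtree. Here bags containing vertex e are not connected in the tree, so the decomposition is invalid.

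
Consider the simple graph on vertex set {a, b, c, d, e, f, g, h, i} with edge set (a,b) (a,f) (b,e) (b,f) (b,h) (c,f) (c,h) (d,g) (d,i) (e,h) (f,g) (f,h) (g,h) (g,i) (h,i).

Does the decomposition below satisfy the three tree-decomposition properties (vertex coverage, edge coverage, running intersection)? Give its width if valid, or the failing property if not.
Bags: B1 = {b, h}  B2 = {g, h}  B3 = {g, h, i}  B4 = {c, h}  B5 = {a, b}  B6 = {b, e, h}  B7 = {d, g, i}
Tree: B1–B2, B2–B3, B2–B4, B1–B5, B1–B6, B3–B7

A tree decomposition must satisfy three properties: every vertex lies in some bag; for every edge, both endpoints lie together in some bag; and for every vertex, the bags containing it form a connected subtree. Here vertex f appears in no bag, so the decomposition is invalid.

No — vertex f appears in no bag.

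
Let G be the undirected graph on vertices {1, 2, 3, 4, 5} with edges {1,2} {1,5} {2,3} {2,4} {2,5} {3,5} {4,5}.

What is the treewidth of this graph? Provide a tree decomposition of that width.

Every bag has size at most 3, so the width is 3 − 1 = 2 and tw(G) ≤ 2. Conversely, {1, 2, 5} is a clique of size 3, and the vertices of any clique must share a bag in every tree decomposition; so some bag has ≥ 3 vertices and tw(G) ≥ 2. Hence tw(G) = 2 exactly.

Treewidth 2.
Bags: B1 = {1, 2, 5}  B2 = {2, 4, 5}  B3 = {2, 3, 5}
Tree: B1–B2, B1–B3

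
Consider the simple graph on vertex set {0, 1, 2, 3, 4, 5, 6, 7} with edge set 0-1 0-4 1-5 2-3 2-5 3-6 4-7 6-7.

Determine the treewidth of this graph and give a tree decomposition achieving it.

Treewidth 2.
One such decomposition:
Bags: B1 = {4, 6, 7}  B2 = {0, 4, 6}  B3 = {0, 1, 6}  B4 = {1, 5, 6}  B5 = {2, 5, 6}  B6 = {2, 3, 6}
Tree: B1–B2, B2–B3, B3–B4, B4–B5, B5–B6

The largest bag has 3 vertices, giving width 2; this decomposition certifies tw(G) ≤ 2. Since 6–7–4–0–1–5–2–3–6 is a cycle in G, G is not acyclic. Forests are exactly the graphs of treewidth ≤ 1, so tw(G) ≥ 2. Hence tw(G) = 2 exactly.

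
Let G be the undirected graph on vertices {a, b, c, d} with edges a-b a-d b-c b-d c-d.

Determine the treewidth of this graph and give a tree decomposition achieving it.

Treewidth 2.
Bags: B1 = {b, c, d}  B2 = {a, b, d}
Tree: B1–B2

The largest bag has 3 vertices, giving width 2; this decomposition certifies tw(G) ≤ 2. For the lower bound, the 3 vertices {b, c, d} are pairwise adjacent, and any tree decomposition puts a clique entirely inside one bag — forcing width ≥ 2. Therefore the treewidth is 2.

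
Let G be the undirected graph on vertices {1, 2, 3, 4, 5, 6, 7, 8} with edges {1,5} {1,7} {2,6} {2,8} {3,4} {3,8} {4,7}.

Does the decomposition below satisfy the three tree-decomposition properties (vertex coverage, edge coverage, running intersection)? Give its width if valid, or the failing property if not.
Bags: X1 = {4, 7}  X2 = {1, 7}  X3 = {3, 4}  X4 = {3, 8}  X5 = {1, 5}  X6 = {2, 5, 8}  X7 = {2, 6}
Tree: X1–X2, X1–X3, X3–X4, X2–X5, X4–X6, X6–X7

A tree decomposition must satisfy three properties: every vertex lies in some bag; for every edge, both endpoints lie together in some bag; and for every vertex, the bags containing it form a connected subtree. Here bags containing vertex 5 are not connected in the tree, so the decomposition is invalid.

No — bags containing vertex 5 are not connected in the tree.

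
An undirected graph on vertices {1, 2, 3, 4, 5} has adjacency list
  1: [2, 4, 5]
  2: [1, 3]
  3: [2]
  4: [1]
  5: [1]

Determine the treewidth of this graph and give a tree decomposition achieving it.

Treewidth 1.
One such decomposition:
Bags: B1 = {1, 2}  B2 = {2, 3}  B3 = {1, 5}  B4 = {1, 4}
Tree: B1–B2, B1–B3, B3–B4

Each bag holds 2 vertices, so the decomposition has width 1, which upper-bounds the treewidth. Any graph with an edge has treewidth ≥ 1, and G has the edge 1–2. Therefore the treewidth is 1.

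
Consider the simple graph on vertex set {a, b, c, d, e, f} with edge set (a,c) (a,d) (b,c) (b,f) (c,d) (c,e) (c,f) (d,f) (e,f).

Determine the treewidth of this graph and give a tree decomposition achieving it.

Each bag holds 3 vertices, so the decomposition has width 2, which upper-bounds the treewidth. On the other hand G contains the 3-clique {a, c, d}. A clique must lie in a single bag of any decomposition, so no decomposition can have width below 2. The upper and lower bounds meet at 2, so that is the treewidth.

Treewidth 2.
Bags: B1 = {c, d, f}  B2 = {a, c, d}  B3 = {c, e, f}  B4 = {b, c, f}
Tree: B1–B2, B1–B3, B3–B4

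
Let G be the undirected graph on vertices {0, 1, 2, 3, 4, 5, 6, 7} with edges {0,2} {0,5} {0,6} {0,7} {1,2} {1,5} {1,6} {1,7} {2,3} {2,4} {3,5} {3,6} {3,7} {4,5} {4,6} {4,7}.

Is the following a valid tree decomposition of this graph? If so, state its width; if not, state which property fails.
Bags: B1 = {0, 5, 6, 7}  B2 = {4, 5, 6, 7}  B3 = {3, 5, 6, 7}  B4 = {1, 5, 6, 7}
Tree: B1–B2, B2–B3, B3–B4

A tree decomposition must satisfy three properties: every vertex lies in some bag; for every edge, both endpoints lie together in some bag; and for every vertex, the bags containing it form a connected subtree. Here vertex 2 appears in no bag, so the decomposition is invalid.

No — vertex 2 appears in no bag.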